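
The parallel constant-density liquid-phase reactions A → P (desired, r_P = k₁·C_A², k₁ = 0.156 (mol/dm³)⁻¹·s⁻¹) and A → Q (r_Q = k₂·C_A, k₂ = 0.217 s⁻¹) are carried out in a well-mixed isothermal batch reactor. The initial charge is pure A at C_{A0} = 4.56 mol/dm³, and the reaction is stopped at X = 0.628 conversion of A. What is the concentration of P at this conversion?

C_A = C_{A0}(1−X) = 1.696 mol/dm³.
Along a PFR/batch, dC_Q/dC_A = −r_Q/(r_P+r_Q) = −k₂/(k₂+k₁·C_A).
Integrating from C_{A0} to C_A: C_Q = (0.217/0.156)·ln[(0.217+0.156·4.56)/(0.217+0.156·1.70)] = 1.391·ln(0.9284/0.4816) = 0.9129 mol/dm³.
Then C_P = (C_{A0}−C_A) − C_Q = 2.864 − 0.9129 = 1.951 mol/dm³.

1.95 mol/dm³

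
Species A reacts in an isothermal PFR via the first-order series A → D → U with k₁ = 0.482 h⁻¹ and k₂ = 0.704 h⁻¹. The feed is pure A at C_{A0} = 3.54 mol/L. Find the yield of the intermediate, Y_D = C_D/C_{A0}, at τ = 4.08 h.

0.181

The intermediate concentration in a first-order A→B→C sequence is C_D = k₁C_{A0}(e^(−k₁τ) − e^(−k₂τ))/(k₂−k₁).
e^(−k₁τ) = e^(−0.482×4.08) = e^(−1.967) = 0.1399; e^(−k₂τ) = e^(−2.872) = 0.05657.
C_D = 0.482×3.54/(0.704−0.482) × (0.1399−0.05657) = 7.686×0.08337 = 0.6408 mol/L.
Y_D = C_D/C_{A0} = 0.6408/3.54 = 0.181.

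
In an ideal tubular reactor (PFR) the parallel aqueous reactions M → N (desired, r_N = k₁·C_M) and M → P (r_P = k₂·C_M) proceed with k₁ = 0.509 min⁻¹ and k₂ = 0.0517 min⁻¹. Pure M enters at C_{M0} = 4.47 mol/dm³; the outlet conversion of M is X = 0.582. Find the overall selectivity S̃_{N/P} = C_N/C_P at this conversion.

C_M = C_{M0}(1−X) = 1.868 mol/dm³.
Both paths are first order in M, so the instantaneous fraction to N is constant: dC_N/d(−C_M) = k₁/(k₁+k₂) = 0.9078.
C_N = 0.9078·(C_{M0}−C_M) = 0.9078×2.602 = 2.36 mol/dm³.
C_P = (C_{M0}−C_M)−C_N = 0.2399 mol/dm³; S̃_{N/P} = 2.362/0.2399 = 9.85.

9.85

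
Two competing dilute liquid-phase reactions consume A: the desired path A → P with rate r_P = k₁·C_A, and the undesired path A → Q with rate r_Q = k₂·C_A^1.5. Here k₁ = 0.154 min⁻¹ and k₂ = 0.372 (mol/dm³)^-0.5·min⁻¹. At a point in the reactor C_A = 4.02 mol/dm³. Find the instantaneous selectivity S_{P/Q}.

0.206

S_{P/Q} = r_P/r_Q = (k₁·C_A)/(k₂·C_A^1.5) = (k₁/k₂)·C_A^-0.5.
= (0.154×4.020) / (0.372×4.020^1.5) = 0.6191/2.998 = 0.206.
The undesired path is higher order in A, so low C_A (CSTR or dilute feed) favours P.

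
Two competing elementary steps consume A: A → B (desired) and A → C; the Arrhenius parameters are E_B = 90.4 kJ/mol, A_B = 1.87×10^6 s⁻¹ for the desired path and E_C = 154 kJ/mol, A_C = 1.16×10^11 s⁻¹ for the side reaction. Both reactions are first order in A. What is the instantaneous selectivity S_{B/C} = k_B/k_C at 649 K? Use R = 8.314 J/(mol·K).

k_B/k_C = (A_B/A_C)·exp[−(E_B−E_C)/(RT)] = (A_B/A_C)·exp[(E_C−E_B)/(RT)].
(E_C−E_B)/(RT) = (154−90.4)×10³/(8.314×649) = 63600/5396 = 11.79.
k_B/k_C = (1.87×10^6/1.16×10^11)·exp(11.79) = 1.612×10^-5 × 1.315×10^5 = 2.12.

2.12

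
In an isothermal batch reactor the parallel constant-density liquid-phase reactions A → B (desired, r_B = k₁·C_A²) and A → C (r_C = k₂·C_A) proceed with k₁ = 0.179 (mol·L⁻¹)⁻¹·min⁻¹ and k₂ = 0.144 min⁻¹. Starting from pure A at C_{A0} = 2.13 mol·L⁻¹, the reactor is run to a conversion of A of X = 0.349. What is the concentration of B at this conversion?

C_A = C_{A0}(1−X) = 1.387 mol·L⁻¹.
Along a PFR/batch, dC_C/dC_A = −r_C/(r_B+r_C) = −k₂/(k₂+k₁·C_A).
Integrating from C_{A0} to C_A: C_C = (0.144/0.179)·ln[(0.144+0.179·2.13)/(0.144+0.179·1.39)] = 0.8045·ln(0.5253/0.3922) = 0.2350 mol·L⁻¹.
Then C_B = (C_{A0}−C_A) − C_C = 0.7434 − 0.2350 = 0.5084 mol·L⁻¹.

0.508 mol·L⁻¹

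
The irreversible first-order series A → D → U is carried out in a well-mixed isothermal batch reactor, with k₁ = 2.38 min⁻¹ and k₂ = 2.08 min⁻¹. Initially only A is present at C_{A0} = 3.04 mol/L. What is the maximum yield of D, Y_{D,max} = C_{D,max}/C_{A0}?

For a first-order series the maximum intermediate yield is C_{D,max}/C_{A0} = (k₁/k₂)^[k₂/(k₂−k₁)].
= (2.38/2.08)^(2.08/(2.08−2.38)) = (1.144)^(-6.933) = 0.3929.

0.393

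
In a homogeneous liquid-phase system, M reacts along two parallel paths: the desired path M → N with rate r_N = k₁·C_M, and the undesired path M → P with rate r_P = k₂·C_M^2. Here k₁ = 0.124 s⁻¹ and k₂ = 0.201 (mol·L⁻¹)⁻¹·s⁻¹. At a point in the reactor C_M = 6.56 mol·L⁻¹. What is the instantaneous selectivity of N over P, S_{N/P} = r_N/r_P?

S_{N/P} = r_N/r_P = (k₁·C_M)/(k₂·C_M^2) = (k₁/k₂)·C_M⁻¹.
= (0.124×6.560) / (0.201×6.560^2) = 0.8134/8.650 = 0.0940.

0.0940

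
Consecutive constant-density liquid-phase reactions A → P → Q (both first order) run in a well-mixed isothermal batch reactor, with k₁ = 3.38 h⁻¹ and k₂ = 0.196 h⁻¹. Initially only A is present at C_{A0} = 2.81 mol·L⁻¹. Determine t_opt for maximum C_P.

The intermediate peaks when r₁ = r₂, i.e. k₁e^(−k₁t) = k₂e^(−k₂t), giving t_opt = ln(k₂/k₁)/(k₂−k₁).
= ln(0.196/3.38)/(0.196−3.38) = ln(0.05799)/-3.184 = -2.848/-3.184 = 0.894 h.

0.894 h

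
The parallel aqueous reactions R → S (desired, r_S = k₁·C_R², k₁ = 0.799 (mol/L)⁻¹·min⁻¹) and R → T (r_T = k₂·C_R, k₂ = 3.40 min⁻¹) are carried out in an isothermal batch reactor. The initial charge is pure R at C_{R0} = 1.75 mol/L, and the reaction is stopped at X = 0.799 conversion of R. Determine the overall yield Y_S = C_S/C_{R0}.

C_R = C_{R0}(1−X) = 0.3517 mol/L.
Along a PFR/batch, dC_T/dC_R = −r_T/(r_S+r_T) = −k₂/(k₂+k₁·C_R).
Integrating from C_{R0} to C_R: C_T = (3.40/0.799)·ln[(3.40+0.799·1.75)/(3.40+0.799·0.352)] = 4.255·ln(4.798/3.681) = 1.128 mol/L.
Then C_S = (C_{R0}−C_R) − C_T = 1.398 − 1.128 = 0.2704 mol/L.
Y_S = C_S/C_{R0} = 0.2704/1.75 = 0.154.

0.154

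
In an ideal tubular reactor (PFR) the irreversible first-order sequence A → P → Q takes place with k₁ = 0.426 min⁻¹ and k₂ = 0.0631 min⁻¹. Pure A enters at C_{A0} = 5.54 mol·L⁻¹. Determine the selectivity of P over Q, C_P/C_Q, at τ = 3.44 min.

The intermediate concentration in a first-order A→B→C sequence is C_P = k₁C_{A0}(e^(−k₁τ) − e^(−k₂τ))/(k₂−k₁).
e^(−k₁τ) = e^(−0.426×3.44) = e^(−1.465) = 0.2310; e^(−k₂τ) = e^(−0.2171) = 0.8049.
C_P = 0.426×5.54/(0.0631−0.426) × (0.2310−0.8049) = (-6.503)×(-0.5739) = 3.732 mol·L⁻¹.
C_A = C_{A0}e^(−k₁τ) = 1.280 mol·L⁻¹, so C_Q = C_{A0}−C_A−C_P = 0.5281 mol·L⁻¹; C_P/C_Q = 7.07.

7.07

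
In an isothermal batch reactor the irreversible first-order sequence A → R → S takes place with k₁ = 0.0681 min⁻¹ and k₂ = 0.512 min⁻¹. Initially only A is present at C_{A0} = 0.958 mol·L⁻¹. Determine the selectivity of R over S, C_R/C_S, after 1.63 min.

For first-order series with pure A initially, C_R(t) = k₁C_{A0}/(k₂−k₁)·(e^(−k₁t) − e^(−k₂t)).
e^(−k₁t) = e^(−0.0681×1.63) = e^(−0.1110) = 0.8949; e^(−k₂t) = e^(−0.8346) = 0.4341.
C_R = 0.0681×0.958/(0.512−0.0681) × (0.8949−0.4341) = 0.1470×0.4609 = 0.06773 mol·L⁻¹.
C_A = C_{A0}e^(−k₁t) = 0.8573 mol·L⁻¹, so C_S = C_{A0}−C_A−C_R = 0.03292 mol·L⁻¹; C_R/C_S = 2.06.

2.06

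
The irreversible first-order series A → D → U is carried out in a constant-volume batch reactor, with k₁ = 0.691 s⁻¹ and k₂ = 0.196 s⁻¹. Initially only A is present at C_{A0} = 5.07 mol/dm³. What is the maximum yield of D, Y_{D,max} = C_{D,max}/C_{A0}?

Evaluating C_D at t_opt = ln(k₂/k₁)/(k₂−k₁) gives C_{D,max}/C_{A0} = (k₁/k₂)^[k₂/(k₂−k₁)].
= (0.691/0.196)^(0.196/(0.196−0.691)) = (3.526)^(-0.3960) = 0.6072.

0.607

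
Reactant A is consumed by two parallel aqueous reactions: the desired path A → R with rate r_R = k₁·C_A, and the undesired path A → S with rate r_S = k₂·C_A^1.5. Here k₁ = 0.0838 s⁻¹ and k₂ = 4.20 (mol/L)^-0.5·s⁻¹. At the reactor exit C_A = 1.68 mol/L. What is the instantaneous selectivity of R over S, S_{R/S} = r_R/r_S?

0.0154

S_{R/S} = r_R/r_S = (k₁·C_A)/(k₂·C_A^1.5) = (k₁/k₂)·C_A^-0.5.
= (0.0838×1.680) / (4.20×1.680^1.5) = 0.1408/9.146 = 0.0154.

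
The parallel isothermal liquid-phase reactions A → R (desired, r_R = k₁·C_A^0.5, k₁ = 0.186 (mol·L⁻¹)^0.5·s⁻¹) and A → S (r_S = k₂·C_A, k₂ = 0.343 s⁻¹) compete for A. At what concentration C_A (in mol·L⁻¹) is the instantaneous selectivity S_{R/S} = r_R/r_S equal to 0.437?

1.54 mol·L⁻¹

S_{R/S} = (k₁/k₂)·C_A^-0.5 ⇒ C_A = (S·k₂/k₁)^(-2).
= (0.437×0.343/0.186)^(-2) = (0.8059)^(-2) = 1.54 mol·L⁻¹.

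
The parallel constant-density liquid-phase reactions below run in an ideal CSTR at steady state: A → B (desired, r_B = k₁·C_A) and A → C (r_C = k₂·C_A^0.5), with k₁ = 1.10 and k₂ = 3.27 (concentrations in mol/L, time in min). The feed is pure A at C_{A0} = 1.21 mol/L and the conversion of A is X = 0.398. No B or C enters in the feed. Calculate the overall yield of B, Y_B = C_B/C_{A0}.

0.0888

Exit C_A = C_{A0}(1−X) = 1.21×0.602 = 0.7284 mol/L.
In a CSTR the entire volume is at exit conditions, so r_B = 1.10×0.7284 = 0.8013 and r_C = 3.27×0.7284^0.5 = 2.791.
Fraction of consumed A going to B: r_B/(r_B+r_C) = 0.2231.
C_B = 0.2231·C_{A0}·X = 0.2231×1.21×0.398 = 0.107 mol/L; Y_B = C_B/C_{A0} = 0.0888.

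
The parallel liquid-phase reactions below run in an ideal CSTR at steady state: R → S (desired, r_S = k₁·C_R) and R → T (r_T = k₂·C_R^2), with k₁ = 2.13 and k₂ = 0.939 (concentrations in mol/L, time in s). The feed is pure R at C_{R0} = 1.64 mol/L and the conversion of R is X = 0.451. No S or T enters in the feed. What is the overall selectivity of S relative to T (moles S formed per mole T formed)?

2.52

Exit C_R = C_{R0}(1−X) = 1.64×0.549 = 0.9004 mol/L.
A CSTR operates uniformly at the exit composition, giving r_S = 1.918 and r_T = 0.7612 (each k·C_R^n at C_R = 0.9004).
Overall selectivity = C_S/C_T = r_Sτ/(r_Tτ) = r_S/r_T = 2.52.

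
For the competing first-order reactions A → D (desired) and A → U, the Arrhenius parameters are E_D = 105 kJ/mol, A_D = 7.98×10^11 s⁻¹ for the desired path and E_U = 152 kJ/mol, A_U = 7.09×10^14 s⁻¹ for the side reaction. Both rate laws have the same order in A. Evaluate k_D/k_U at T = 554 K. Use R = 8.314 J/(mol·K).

30.4

With equal orders, S_{D/U} = k_D/k_U = (A_D/A_U)·exp[(E_U−E_D)/(RT)].
(E_U−E_D)/(RT) = (152−105)×10³/(8.314×554) = 47000/4606 = 10.20.
k_D/k_U = (7.98×10^11/7.09×10^14)·exp(10.20) = 0.001126 × 27016 = 30.4.
Since E_D < E_U, lowering the temperature improves selectivity toward D.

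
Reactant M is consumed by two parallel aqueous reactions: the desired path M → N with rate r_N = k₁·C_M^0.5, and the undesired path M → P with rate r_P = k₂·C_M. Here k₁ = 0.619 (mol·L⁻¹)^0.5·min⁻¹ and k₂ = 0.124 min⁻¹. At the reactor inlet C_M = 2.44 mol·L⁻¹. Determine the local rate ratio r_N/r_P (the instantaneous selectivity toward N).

3.20

S_{N/P} = r_N/r_P = (k₁·C_M^0.5)/(k₂·C_M) = (k₁/k₂)·C_M^-0.5.
= (0.619×2.440^0.5) / (0.124×2.440) = 0.9669/0.3026 = 3.20.
The undesired path is higher order in M, so low C_M (CSTR or dilute feed) favours N.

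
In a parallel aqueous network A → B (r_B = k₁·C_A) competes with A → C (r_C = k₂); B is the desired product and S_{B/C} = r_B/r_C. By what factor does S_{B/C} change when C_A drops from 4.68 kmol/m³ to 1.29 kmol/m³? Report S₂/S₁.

S_{B/C} = (k₁/k₂)·C_A, so S₂/S₁ = (C_{A,2}/C_{A,1}).
= 1.29/4.68 = 0.276.

0.276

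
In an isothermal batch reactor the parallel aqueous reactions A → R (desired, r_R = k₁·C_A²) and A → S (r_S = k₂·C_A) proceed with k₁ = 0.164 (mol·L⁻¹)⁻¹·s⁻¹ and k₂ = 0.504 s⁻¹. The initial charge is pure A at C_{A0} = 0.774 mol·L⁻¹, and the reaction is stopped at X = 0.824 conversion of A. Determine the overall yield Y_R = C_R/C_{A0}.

C_A = C_{A0}(1−X) = 0.1362 mol·L⁻¹.
Along a PFR/batch, dC_S/dC_A = −r_S/(r_R+r_S) = −k₂/(k₂+k₁·C_A).
Integrating from C_{A0} to C_A: C_S = (0.504/0.164)·ln[(0.504+0.164·0.774)/(0.504+0.164·0.136)] = 3.073·ln(0.6309/0.5263) = 0.5570 mol·L⁻¹.
Then C_R = (C_{A0}−C_A) − C_S = 0.6378 − 0.5570 = 0.08075 mol·L⁻¹.
Y_R = C_R/C_{A0} = 0.08075/0.774 = 0.104.

0.104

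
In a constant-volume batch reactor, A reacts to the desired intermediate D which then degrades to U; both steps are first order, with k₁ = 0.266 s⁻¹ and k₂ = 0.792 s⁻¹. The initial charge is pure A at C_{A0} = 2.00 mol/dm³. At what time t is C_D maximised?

2.07 s

For first-order series the maximum of C_D occurs at t_opt = ln(k₂/k₁)/(k₂−k₁).
= ln(0.792/0.266)/(0.792−0.266) = ln(2.977)/0.5260 = 1.091/0.5260 = 2.07 s.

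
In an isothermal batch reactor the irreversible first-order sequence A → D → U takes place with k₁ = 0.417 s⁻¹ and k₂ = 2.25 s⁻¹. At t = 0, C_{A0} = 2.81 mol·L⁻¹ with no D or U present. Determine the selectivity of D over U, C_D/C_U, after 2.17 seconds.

0.179

The intermediate concentration in a first-order A→B→C sequence is C_D = k₁C_{A0}(e^(−k₁t) − e^(−k₂t))/(k₂−k₁).
e^(−k₁t) = e^(−0.417×2.17) = e^(−0.9049) = 0.4046; e^(−k₂t) = e^(−4.883) = 0.007578.
C_D = 0.417×2.81/(2.25−0.417) × (0.4046−0.007578) = 0.6393×0.3970 = 0.2538 mol·L⁻¹.
C_A = C_{A0}e^(−k₁t) = 1.137 mol·L⁻¹, so C_U = C_{A0}−C_A−C_D = 1.419 mol·L⁻¹; C_D/C_U = 0.179.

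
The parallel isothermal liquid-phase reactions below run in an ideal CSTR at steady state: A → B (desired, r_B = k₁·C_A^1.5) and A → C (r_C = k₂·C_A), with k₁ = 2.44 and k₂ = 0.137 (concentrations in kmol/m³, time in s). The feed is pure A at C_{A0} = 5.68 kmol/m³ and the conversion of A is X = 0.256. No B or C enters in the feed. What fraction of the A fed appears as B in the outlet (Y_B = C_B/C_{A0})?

Exit C_A = C_{A0}(1−X) = 5.68×0.744 = 4.226 kmol/m³.
In a CSTR the entire volume is at exit conditions, so r_B = 2.44×4.226^1.5 = 21.20 and r_C = 0.137×4.226 = 0.5790.
Fraction of consumed A going to B: r_B/(r_B+r_C) = 0.9734.
C_B = 0.9734·C_{A0}·X = 0.9734×5.68×0.256 = 1.42 kmol/m³; Y_B = C_B/C_{A0} = 0.249.

0.249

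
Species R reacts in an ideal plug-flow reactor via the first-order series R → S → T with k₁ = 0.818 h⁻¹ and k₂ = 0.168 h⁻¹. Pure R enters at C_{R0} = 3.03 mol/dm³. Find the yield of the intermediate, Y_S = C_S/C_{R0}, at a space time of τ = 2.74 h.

The intermediate concentration in a first-order A→B→C sequence is C_S = k₁C_{R0}(e^(−k₁τ) − e^(−k₂τ))/(k₂−k₁).
e^(−k₁τ) = e^(−0.818×2.74) = e^(−2.241) = 0.1063; e^(−k₂τ) = e^(−0.4603) = 0.6311.
C_S = 0.818×3.03/(0.168−0.818) × (0.1063−0.6311) = (-3.813)×(-0.5248) = 2.001 mol/dm³.
Y_S = C_S/C_{R0} = 2.001/3.03 = 0.660.

0.660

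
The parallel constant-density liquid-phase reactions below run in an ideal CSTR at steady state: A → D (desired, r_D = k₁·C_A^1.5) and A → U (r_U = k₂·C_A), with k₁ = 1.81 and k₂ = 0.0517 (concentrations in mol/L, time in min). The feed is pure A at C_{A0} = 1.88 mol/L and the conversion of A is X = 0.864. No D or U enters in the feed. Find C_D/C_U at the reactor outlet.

Exit C_A = C_{A0}(1−X) = 1.88×0.136 = 0.2557 mol/L.
In a CSTR the entire volume is at exit conditions, so r_D = 1.81×0.2557^1.5 = 0.2340 and r_U = 0.0517×0.2557 = 0.01322.
Overall selectivity = C_D/C_U = r_Dτ/(r_Uτ) = r_D/r_U = 17.7.

17.7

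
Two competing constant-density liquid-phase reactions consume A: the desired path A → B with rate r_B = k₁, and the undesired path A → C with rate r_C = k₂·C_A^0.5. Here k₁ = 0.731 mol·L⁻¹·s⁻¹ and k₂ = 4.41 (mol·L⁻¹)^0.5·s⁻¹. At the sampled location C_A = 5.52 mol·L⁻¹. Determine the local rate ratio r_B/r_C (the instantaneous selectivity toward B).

S_{B/C} = r_B/r_C = (k₁)/(k₂·C_A^0.5) = (k₁/k₂)·C_A^-0.5.
= (0.731) / (4.41×5.520^0.5) = 0.7310/10.36 = 0.0706.

0.0706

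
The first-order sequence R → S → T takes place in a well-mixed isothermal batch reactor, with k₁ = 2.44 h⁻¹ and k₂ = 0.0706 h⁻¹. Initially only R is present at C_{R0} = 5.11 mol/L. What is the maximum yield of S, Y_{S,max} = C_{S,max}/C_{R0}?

Evaluating C_S at t_opt = ln(k₂/k₁)/(k₂−k₁) gives C_{S,max}/C_{R0} = (k₁/k₂)^[k₂/(k₂−k₁)].
= (2.44/0.0706)^(0.0706/(0.0706−2.44)) = (34.56)^(-0.02980) = 0.8998.

0.900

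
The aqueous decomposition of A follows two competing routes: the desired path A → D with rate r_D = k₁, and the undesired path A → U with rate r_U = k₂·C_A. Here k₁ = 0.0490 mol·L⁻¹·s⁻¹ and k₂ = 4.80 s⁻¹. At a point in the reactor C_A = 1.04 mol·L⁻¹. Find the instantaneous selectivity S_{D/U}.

0.00982

S_{D/U} = r_D/r_U = (k₁)/(k₂·C_A) = (k₁/k₂)·C_A⁻¹.
= (0.0490) / (4.80×1.040) = 0.04900/4.992 = 0.00982.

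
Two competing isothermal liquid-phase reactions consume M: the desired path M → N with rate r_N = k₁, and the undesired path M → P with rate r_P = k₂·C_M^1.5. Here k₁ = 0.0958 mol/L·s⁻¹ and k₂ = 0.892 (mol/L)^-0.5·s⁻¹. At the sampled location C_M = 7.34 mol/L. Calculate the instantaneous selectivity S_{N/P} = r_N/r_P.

S_{N/P} = r_N/r_P = (k₁)/(k₂·C_M^1.5) = (k₁/k₂)·C_M^-1.5.
= (0.0958) / (0.892×7.340^1.5) = 0.09580/17.74 = 0.00540.

0.00540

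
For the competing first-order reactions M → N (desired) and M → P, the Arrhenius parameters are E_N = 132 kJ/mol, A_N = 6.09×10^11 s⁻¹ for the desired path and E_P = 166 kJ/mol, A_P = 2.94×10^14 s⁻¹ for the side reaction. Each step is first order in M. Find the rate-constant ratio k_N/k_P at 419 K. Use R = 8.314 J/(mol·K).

k_N/k_P = (A_N/A_P)·exp[−(E_N−E_P)/(RT)] = (A_N/A_P)·exp[(E_P−E_N)/(RT)].
(E_P−E_N)/(RT) = (166−132)×10³/(8.314×419) = 34000/3484 = 9.760.
k_N/k_P = (6.09×10^11/2.94×10^14)·exp(9.760) = 0.002071 × 17329 = 35.9.

35.9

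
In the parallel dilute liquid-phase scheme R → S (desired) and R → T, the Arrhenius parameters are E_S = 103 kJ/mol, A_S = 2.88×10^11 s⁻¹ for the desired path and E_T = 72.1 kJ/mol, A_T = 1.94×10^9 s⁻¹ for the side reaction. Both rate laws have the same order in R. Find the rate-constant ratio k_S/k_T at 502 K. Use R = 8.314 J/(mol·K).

0.0904

Since both paths have the same order in R, the concentration cancels and S_{S/T} = k_S/k_T = (A_S/A_T)·exp[(E_T−E_S)/(RT)].
(E_T−E_S)/(RT) = (72.1−103)×10³/(8.314×502) = -30900/4174 = -7.404.
k_S/k_T = (2.88×10^11/1.94×10^9)·exp(-7.404) = 148.5 × 6.090×10^-4 = 0.0904.
Since E_S > E_T, raising the temperature improves selectivity toward S.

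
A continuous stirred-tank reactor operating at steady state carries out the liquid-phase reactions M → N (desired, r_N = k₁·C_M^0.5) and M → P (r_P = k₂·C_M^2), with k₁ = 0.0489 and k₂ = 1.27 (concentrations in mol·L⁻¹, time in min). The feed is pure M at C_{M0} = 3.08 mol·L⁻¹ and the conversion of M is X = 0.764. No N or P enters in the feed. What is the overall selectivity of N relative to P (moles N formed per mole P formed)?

Exit C_M = C_{M0}(1−X) = 3.08×0.236 = 0.7269 mol·L⁻¹.
A CSTR operates uniformly at the exit composition, giving r_N = 0.04169 and r_P = 0.6710 (each k·C_M^n at C_M = 0.7269).
Overall selectivity = C_N/C_P = r_Nτ/(r_Pτ) = r_N/r_P = 0.0621.

0.0621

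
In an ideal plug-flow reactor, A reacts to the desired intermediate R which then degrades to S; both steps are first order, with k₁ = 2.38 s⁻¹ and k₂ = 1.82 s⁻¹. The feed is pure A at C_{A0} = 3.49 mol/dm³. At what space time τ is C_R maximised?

The intermediate peaks when r₁ = r₂, i.e. k₁e^(−k₁τ) = k₂e^(−k₂τ), giving τ_opt = ln(k₂/k₁)/(k₂−k₁).
= ln(1.82/2.38)/(1.82−2.38) = ln(0.7647)/-0.5600 = -0.2683/-0.5600 = 0.479 s.

0.479 s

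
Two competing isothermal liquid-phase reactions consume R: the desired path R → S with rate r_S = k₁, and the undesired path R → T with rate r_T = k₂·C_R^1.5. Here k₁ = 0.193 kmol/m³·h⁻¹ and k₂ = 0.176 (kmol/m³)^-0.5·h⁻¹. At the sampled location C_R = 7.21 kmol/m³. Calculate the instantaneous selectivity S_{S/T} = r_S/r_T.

0.0566

S_{S/T} = r_S/r_T = (k₁)/(k₂·C_R^1.5) = (k₁/k₂)·C_R^-1.5.
= (0.193) / (0.176×7.210^1.5) = 0.1930/3.407 = 0.0566.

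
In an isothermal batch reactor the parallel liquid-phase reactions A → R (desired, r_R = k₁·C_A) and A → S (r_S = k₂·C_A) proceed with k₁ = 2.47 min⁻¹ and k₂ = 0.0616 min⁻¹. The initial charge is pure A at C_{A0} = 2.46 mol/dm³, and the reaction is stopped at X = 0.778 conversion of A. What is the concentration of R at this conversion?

1.87 mol/dm³

C_A = C_{A0}(1−X) = 0.5461 mol/dm³.
Both paths are first order in A, so the instantaneous fraction to R is constant: dC_R/d(−C_A) = k₁/(k₁+k₂) = 0.9757.
C_R = 0.9757·(C_{A0}−C_A) = 0.9757×1.914 = 1.87 mol/dm³.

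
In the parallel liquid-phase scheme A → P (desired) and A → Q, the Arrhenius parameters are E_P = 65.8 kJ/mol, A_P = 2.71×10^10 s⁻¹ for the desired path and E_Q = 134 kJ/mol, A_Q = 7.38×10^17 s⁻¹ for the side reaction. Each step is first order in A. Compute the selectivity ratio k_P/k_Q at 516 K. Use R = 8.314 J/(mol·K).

k_P/k_Q = (A_P/A_Q)·exp[−(E_P−E_Q)/(RT)] = (A_P/A_Q)·exp[(E_Q−E_P)/(RT)].
(E_Q−E_P)/(RT) = (134−65.8)×10³/(8.314×516) = 68200/4290 = 15.90.
k_P/k_Q = (2.71×10^10/7.38×10^17)·exp(15.90) = 3.672×10^-8 × 8.019×10^6 = 0.294.

0.294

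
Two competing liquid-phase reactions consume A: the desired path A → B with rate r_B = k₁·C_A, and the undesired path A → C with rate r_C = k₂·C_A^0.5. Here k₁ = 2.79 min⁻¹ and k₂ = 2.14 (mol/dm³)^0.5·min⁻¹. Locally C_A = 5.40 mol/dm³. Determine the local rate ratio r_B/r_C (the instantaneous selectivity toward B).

S_{B/C} = r_B/r_C = (k₁·C_A)/(k₂·C_A^0.5) = (k₁/k₂)·C_A^0.5.
= (2.79×5.400) / (2.14×5.400^0.5) = 15.07/4.973 = 3.03.
Since the desired path is higher order in A, keeping C_A high (PFR or concentrated feed) favours B.

3.03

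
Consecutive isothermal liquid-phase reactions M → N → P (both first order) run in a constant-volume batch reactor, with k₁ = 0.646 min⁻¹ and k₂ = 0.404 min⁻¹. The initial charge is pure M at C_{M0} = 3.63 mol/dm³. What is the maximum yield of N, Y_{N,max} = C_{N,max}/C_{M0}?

0.457

For a first-order series the maximum intermediate yield is C_{N,max}/C_{M0} = (k₁/k₂)^[k₂/(k₂−k₁)].
= (0.646/0.404)^(0.404/(0.404−0.646)) = (1.599)^(-1.669) = 0.4568.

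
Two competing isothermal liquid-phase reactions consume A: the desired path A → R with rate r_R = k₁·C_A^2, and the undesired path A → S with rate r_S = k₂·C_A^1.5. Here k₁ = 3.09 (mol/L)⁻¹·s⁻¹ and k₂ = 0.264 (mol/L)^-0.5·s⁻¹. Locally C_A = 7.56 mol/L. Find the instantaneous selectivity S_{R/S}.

32.2

S_{R/S} = r_R/r_S = (k₁·C_A^2)/(k₂·C_A^1.5) = (k₁/k₂)·C_A^0.5.
= (3.09×7.560^2) / (0.264×7.560^1.5) = 176.6/5.488 = 32.2.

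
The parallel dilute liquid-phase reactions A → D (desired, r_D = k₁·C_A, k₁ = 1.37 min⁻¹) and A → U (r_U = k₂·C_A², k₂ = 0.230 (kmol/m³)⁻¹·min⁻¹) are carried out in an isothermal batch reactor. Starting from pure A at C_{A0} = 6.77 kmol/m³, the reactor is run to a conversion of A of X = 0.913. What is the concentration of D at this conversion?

C_A = C_{A0}(1−X) = 0.5890 kmol/m³.
Along a PFR/batch, dC_D/dC_A = −r_D/(r_D+r_U) = −k₁/(k₁+k₂·C_A).
Integrating from C_{A0} to C_A: C_D = (1.37/0.230)·ln[(1.37+0.230·6.77)/(1.37+0.230·0.589)] = 5.957·ln(2.927/1.505) = 3.961 kmol/m³.

3.96 kmol/m³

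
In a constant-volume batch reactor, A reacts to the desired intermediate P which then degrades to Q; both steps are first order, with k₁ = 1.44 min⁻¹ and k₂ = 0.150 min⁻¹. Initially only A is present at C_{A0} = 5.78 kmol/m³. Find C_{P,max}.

4.44 kmol/m³

At the optimum, C_{P,max}/C_{A0} = (k₁/k₂)^[k₂/(k₂−k₁)].
= (1.44/0.150)^(0.150/(0.150−1.44)) = (9.600)^(-0.1163) = 0.7687.
C_{P,max} = 0.7687×5.78 = 4.44 kmol/m³.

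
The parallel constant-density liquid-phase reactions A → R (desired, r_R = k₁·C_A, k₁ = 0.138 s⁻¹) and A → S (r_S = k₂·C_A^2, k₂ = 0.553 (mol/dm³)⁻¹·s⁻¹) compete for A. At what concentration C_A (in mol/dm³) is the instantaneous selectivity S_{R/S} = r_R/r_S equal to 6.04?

S_{R/S} = (k₁/k₂)·C_A⁻¹ ⇒ C_A = (S·k₂/k₁)^(-1).
= (6.04×0.553/0.138)^(-1) = (24.20)^(-1) = 0.0413 mol/dm³.

0.0413 mol/dm³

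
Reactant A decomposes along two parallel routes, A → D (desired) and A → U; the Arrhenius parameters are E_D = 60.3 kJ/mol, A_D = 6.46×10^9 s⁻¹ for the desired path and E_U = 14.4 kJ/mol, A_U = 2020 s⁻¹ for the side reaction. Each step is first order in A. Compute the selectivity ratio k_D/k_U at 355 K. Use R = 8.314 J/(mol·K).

Since both paths have the same order in A, the concentration cancels and S_{D/U} = k_D/k_U = (A_D/A_U)·exp[(E_U−E_D)/(RT)].
(E_U−E_D)/(RT) = (14.4−60.3)×10³/(8.314×355) = -45900/2951 = -15.55.
k_D/k_U = (6.46×10^9/2020)·exp(-15.55) = 3.198×10^6 × 1.762×10^-7 = 0.564.

0.564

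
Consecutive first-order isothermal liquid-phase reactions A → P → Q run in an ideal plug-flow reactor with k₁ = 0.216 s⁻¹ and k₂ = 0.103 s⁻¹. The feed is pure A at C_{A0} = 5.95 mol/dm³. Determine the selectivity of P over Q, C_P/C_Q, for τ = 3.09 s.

5.31

Solving the coupled first-order balances gives C_P(τ) = [k₁/(k₂−k₁)]·C_{A0}·(e^(−k₁τ) − e^(−k₂τ)).
e^(−k₁τ) = e^(−0.216×3.09) = e^(−0.6674) = 0.5130; e^(−k₂τ) = e^(−0.3183) = 0.7274.
C_P = 0.216×5.95/(0.103−0.216) × (0.5130−0.7274) = (-11.37)×(-0.2144) = 2.438 mol/dm³.
C_A = C_{A0}e^(−k₁τ) = 3.052 mol/dm³, so C_Q = C_{A0}−C_A−C_P = 0.4592 mol/dm³; C_P/C_Q = 5.31.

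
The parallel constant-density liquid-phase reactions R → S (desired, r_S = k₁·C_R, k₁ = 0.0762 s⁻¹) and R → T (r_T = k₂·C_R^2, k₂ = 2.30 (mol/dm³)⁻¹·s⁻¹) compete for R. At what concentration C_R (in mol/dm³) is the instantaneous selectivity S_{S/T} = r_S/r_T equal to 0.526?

0.0630 mol/dm³

S_{S/T} = (k₁/k₂)·C_R⁻¹ ⇒ C_R = (S·k₂/k₁)^(-1).
= (0.526×2.30/0.0762)^(-1) = (15.88)^(-1) = 0.0630 mol/dm³.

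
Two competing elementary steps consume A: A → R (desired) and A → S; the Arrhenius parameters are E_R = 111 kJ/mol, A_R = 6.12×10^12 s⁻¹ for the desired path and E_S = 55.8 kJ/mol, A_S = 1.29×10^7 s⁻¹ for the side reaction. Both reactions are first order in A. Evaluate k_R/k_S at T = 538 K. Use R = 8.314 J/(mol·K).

k_R/k_S = (A_R/A_S)·exp[−(E_R−E_S)/(RT)] = (A_R/A_S)·exp[(E_S−E_R)/(RT)].
(E_S−E_R)/(RT) = (55.8−111)×10³/(8.314×538) = -55200/4473 = -12.34.
k_R/k_S = (6.12×10^12/1.29×10^7)·exp(-12.34) = 4.744×10^5 × 4.369×10^-6 = 2.07.
Since E_R > E_S, raising the temperature improves selectivity toward R.

2.07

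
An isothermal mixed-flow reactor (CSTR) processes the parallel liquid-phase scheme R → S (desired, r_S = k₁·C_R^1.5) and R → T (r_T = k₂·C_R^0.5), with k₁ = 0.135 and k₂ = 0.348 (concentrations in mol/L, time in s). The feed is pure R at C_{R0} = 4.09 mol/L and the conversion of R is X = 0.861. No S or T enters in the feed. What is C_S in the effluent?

0.636 mol/L

Exit C_R = C_{R0}(1−X) = 4.09×0.139 = 0.5685 mol/L.
In a CSTR the entire volume is at exit conditions, so r_S = 0.135×0.5685^1.5 = 0.05787 and r_T = 0.348×0.5685^0.5 = 0.2624.
Fraction of consumed R going to S: r_S/(r_S+r_T) = 0.1807.
C_S = 0.1807·C_{R0}·X = 0.1807×4.09×0.861 = 0.636 mol/L.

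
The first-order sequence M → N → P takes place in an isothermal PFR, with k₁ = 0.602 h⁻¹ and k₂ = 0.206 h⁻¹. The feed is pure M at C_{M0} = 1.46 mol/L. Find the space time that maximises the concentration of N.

2.71 h

Setting dC_N/dτ = 0 gives τ_opt = ln(k₂/k₁)/(k₂−k₁).
= ln(0.206/0.602)/(0.206−0.602) = ln(0.3422)/-0.3960 = -1.072/-0.3960 = 2.71 h.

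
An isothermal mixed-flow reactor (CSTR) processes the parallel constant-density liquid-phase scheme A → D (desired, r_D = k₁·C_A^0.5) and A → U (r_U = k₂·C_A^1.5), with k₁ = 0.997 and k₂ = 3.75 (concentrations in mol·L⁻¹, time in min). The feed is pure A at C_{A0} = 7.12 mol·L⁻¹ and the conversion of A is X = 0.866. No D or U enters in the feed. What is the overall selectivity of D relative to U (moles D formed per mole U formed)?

Exit C_A = C_{A0}(1−X) = 7.12×0.134 = 0.9541 mol·L⁻¹.
A CSTR operates uniformly at the exit composition, giving r_D = 0.9738 and r_U = 3.495 (each k·C_A^n at C_A = 0.9541).
Overall selectivity = C_D/C_U = r_Dτ/(r_Uτ) = r_D/r_U = 0.279.

0.279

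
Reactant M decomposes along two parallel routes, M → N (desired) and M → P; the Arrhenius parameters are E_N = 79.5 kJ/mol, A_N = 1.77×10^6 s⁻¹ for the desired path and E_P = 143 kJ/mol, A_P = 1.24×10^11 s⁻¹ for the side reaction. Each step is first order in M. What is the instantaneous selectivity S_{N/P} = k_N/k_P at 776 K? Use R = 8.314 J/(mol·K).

0.269

k_N/k_P = (A_N/A_P)·exp[−(E_N−E_P)/(RT)] = (A_N/A_P)·exp[(E_P−E_N)/(RT)].
(E_P−E_N)/(RT) = (143−79.5)×10³/(8.314×776) = 63500/6452 = 9.842.
k_N/k_P = (1.77×10^6/1.24×10^11)·exp(9.842) = 1.427×10^-5 × 18815 = 0.269.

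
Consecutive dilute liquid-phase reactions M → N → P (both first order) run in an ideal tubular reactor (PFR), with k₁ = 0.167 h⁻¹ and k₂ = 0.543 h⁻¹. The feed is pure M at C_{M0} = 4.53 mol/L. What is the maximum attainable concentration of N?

For a first-order series the maximum intermediate yield is C_{N,max}/C_{M0} = (k₁/k₂)^[k₂/(k₂−k₁)].
= (0.167/0.543)^(0.543/(0.543−0.167)) = (0.3076)^(1.444) = 0.1822.
C_{N,max} = 0.1822×4.53 = 0.825 mol/L.

0.825 mol/L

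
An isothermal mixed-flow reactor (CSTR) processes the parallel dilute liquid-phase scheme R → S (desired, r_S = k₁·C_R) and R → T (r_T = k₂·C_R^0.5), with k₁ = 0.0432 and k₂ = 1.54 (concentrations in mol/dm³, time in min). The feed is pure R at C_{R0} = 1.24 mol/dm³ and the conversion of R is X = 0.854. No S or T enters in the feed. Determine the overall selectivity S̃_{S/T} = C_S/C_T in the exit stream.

Exit C_R = C_{R0}(1−X) = 1.24×0.146 = 0.1810 mol/dm³.
In a CSTR the entire volume is at exit conditions, so r_S = 0.0432×0.1810 = 0.007821 and r_T = 1.54×0.1810^0.5 = 0.6553.
Overall selectivity = C_S/C_T = r_Sτ/(r_Tτ) = r_S/r_T = 0.0119.

0.0119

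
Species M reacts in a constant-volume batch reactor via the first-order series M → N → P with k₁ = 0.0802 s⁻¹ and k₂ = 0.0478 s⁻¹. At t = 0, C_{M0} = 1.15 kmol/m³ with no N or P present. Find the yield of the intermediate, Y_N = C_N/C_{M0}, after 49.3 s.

0.187

The intermediate concentration in a first-order A→B→C sequence is C_N = k₁C_{M0}(e^(−k₁t) − e^(−k₂t))/(k₂−k₁).
e^(−k₁t) = e^(−0.0802×49.3) = e^(−3.954) = 0.01918; e^(−k₂t) = e^(−2.357) = 0.09475.
C_N = 0.0802×1.15/(0.0478−0.0802) × (0.01918−0.09475) = (-2.847)×(-0.07557) = 0.2151 kmol/m³.
Y_N = C_N/C_{M0} = 0.2151/1.15 = 0.187.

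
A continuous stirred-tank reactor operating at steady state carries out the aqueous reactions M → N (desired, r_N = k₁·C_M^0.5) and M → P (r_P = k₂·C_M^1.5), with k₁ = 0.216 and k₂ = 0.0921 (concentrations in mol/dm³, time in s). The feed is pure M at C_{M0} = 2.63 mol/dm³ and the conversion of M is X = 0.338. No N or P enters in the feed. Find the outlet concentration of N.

0.510 mol/dm³

Exit C_M = C_{M0}(1−X) = 2.63×0.662 = 1.741 mol/dm³.
Rates in a CSTR are evaluated at the outlet concentration: r_N = 0.216×1.741^0.5 = 0.2850, r_P = 0.0921×1.741^1.5 = 0.2116.
Fraction of consumed M going to N: r_N/(r_N+r_P) = 0.5739.
C_N = 0.5739·C_{M0}·X = 0.5739×2.63×0.338 = 0.510 mol/dm³.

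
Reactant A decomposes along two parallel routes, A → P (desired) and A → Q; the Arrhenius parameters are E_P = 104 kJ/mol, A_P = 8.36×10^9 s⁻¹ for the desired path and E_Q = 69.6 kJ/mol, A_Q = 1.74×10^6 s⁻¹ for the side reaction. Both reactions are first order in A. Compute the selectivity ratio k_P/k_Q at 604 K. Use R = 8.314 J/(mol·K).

Since both paths have the same order in A, the concentration cancels and S_{P/Q} = k_P/k_Q = (A_P/A_Q)·exp[(E_Q−E_P)/(RT)].
(E_Q−E_P)/(RT) = (69.6−104)×10³/(8.314×604) = -34400/5022 = -6.850.
k_P/k_Q = (8.36×10^9/1.74×10^6)·exp(-6.850) = 4805 × 0.001059 = 5.09.

5.09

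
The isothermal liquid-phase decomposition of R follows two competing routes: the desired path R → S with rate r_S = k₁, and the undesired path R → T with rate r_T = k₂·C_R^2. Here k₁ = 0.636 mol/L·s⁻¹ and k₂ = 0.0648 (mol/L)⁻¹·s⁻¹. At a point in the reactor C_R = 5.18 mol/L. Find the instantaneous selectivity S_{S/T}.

0.366

S_{S/T} = r_S/r_T = (k₁)/(k₂·C_R^2) = (k₁/k₂)·C_R^-2.
= (0.636) / (0.0648×5.180^2) = 0.6360/1.739 = 0.366.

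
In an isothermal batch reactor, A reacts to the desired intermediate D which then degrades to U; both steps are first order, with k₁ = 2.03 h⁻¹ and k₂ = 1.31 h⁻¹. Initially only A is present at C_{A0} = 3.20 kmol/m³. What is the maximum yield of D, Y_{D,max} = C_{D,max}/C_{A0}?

0.451

Evaluating C_D at t_opt = ln(k₂/k₁)/(k₂−k₁) gives C_{D,max}/C_{A0} = (k₁/k₂)^[k₂/(k₂−k₁)].
= (2.03/1.31)^(1.31/(1.31−2.03)) = (1.550)^(-1.819) = 0.4507.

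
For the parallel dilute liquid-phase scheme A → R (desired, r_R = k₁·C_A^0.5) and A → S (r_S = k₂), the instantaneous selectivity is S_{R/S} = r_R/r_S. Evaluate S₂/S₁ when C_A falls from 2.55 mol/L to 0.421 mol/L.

S_{R/S} = (k₁/k₂)·C_A^0.5, so S₂/S₁ = (C_{A,2}/C_{A,1})^0.5.
= (0.421/2.55)^0.5 = (0.1651)^0.5 = 0.406.

0.406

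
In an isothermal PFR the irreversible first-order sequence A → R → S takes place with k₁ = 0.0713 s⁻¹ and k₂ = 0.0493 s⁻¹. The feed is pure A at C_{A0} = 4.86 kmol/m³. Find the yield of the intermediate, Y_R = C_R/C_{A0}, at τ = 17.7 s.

For first-order series with pure A initially, C_R(τ) = k₁C_{A0}/(k₂−k₁)·(e^(−k₁τ) − e^(−k₂τ)).
e^(−k₁τ) = e^(−0.0713×17.7) = e^(−1.262) = 0.2831; e^(−k₂τ) = e^(−0.8726) = 0.4179.
C_R = 0.0713×4.86/(0.0493−0.0713) × (0.2831−0.4179) = (-15.75)×(-0.1348) = 2.123 kmol/m³.
Y_R = C_R/C_{A0} = 2.123/4.86 = 0.437.

0.437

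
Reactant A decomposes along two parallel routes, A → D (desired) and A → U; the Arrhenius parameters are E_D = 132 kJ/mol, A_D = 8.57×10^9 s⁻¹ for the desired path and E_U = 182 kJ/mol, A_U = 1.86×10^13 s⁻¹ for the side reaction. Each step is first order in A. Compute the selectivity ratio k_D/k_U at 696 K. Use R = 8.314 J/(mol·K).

With equal orders, S_{D/U} = k_D/k_U = (A_D/A_U)·exp[(E_U−E_D)/(RT)].
(E_U−E_D)/(RT) = (182−132)×10³/(8.314×696) = 50000/5787 = 8.641.
k_D/k_U = (8.57×10^9/1.86×10^13)·exp(8.641) = 4.608×10^-4 × 5657 = 2.61.

2.61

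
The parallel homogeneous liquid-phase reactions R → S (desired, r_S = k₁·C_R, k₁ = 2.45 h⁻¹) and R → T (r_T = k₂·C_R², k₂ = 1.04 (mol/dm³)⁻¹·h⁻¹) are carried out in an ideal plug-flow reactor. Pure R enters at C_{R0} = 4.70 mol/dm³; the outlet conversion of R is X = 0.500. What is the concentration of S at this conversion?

0.954 mol/dm³

C_R = C_{R0}(1−X) = 2.350 mol/dm³.
Along a PFR/batch, dC_S/dC_R = −r_S/(r_S+r_T) = −k₁/(k₁+k₂·C_R).
Integrating from C_{R0} to C_R: C_S = (2.45/1.04)·ln[(2.45+1.04·4.70)/(2.45+1.04·2.35)] = 2.356·ln(7.338/4.894) = 0.9542 mol/dm³.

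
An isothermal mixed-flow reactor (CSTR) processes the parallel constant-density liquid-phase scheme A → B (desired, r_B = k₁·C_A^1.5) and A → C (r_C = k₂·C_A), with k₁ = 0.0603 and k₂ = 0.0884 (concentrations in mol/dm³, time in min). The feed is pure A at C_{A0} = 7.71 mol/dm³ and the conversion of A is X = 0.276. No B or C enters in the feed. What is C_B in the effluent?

Exit C_A = C_{A0}(1−X) = 7.71×0.724 = 5.582 mol/dm³.
A CSTR operates uniformly at the exit composition, giving r_B = 0.7953 and r_C = 0.4935 (each k·C_A^n at C_A = 5.582).
Fraction of consumed A going to B: r_B/(r_B+r_C) = 0.6171.
C_B = 0.6171·C_{A0}·X = 0.6171×7.71×0.276 = 1.31 mol/dm³.

1.31 mol/dm³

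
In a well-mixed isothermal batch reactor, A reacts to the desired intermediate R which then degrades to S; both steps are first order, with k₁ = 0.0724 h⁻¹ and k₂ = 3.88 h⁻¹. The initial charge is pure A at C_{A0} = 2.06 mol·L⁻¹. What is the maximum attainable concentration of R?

For a first-order series the maximum intermediate yield is C_{R,max}/C_{A0} = (k₁/k₂)^[k₂/(k₂−k₁)].
= (0.0724/3.88)^(3.88/(3.88−0.0724)) = (0.01866)^(1.019) = 0.01730.
C_{R,max} = 0.01730×2.06 = 0.0356 mol·L⁻¹.

0.0356 mol·L⁻¹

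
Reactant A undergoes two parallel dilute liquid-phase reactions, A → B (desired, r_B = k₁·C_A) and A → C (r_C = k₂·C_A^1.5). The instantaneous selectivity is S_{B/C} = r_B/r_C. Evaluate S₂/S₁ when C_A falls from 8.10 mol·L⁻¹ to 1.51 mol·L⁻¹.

S_{B/C} = (k₁/k₂)·C_A^-0.5, so S₂/S₁ = (C_{A,2}/C_{A,1})^-0.5.
= (1.51/8.10)^(-0.5) = (0.1864)^(-0.5) = 2.32.

2.32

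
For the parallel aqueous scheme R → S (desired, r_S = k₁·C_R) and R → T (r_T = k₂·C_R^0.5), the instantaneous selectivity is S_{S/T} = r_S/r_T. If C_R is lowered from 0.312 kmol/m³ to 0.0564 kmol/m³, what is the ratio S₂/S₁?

0.425

S_{S/T} = (k₁/k₂)·C_R^0.5, so S₂/S₁ = (C_{R,2}/C_{R,1})^0.5.
= (0.0564/0.312)^0.5 = (0.1808)^0.5 = 0.425.
Selectivity toward S falls as C_R falls — high-concentration operation is favoured.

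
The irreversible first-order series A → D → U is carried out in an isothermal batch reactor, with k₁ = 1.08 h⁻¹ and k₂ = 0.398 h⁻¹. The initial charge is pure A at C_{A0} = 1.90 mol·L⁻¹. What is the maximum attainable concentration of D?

1.06 mol·L⁻¹

For a first-order series the maximum intermediate yield is C_{D,max}/C_{A0} = (k₁/k₂)^[k₂/(k₂−k₁)].
= (1.08/0.398)^(0.398/(0.398−1.08)) = (2.714)^(-0.5836) = 0.5585.
C_{D,max} = 0.5585×1.90 = 1.06 mol·L⁻¹.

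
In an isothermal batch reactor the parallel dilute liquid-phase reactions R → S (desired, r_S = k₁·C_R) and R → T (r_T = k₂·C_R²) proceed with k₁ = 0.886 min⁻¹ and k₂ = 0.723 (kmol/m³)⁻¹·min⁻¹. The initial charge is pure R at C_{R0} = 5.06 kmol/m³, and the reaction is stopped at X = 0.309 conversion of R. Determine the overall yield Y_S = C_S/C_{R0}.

0.0693

C_R = C_{R0}(1−X) = 3.496 kmol/m³.
Along a PFR/batch, dC_S/dC_R = −r_S/(r_S+r_T) = −k₁/(k₁+k₂·C_R).
Integrating from C_{R0} to C_R: C_S = (0.886/0.723)·ln[(0.886+0.723·5.06)/(0.886+0.723·3.50)] = 1.225·ln(4.544/3.414) = 0.3505 kmol/m³.
Y_S = C_S/C_{R0} = 0.3505/5.06 = 0.0693.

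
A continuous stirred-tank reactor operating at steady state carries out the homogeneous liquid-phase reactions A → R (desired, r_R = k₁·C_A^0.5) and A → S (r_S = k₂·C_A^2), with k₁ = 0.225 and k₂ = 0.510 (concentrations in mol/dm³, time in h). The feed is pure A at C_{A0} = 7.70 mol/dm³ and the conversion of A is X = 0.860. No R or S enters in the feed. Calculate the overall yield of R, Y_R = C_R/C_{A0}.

Exit C_A = C_{A0}(1−X) = 7.70×0.140 = 1.078 mol/dm³.
A CSTR operates uniformly at the exit composition, giving r_R = 0.2336 and r_S = 0.5927 (each k·C_A^n at C_A = 1.078).
Fraction of consumed A going to R: r_R/(r_R+r_S) = 0.2827.
C_R = 0.2827·C_{A0}·X = 0.2827×7.70×0.860 = 1.87 mol/dm³; Y_R = C_R/C_{A0} = 0.243.

0.243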